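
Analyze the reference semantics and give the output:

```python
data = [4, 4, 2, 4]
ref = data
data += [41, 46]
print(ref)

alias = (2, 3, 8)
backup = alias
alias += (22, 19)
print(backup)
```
[4, 4, 2, 4, 41, 46]
(2, 3, 8)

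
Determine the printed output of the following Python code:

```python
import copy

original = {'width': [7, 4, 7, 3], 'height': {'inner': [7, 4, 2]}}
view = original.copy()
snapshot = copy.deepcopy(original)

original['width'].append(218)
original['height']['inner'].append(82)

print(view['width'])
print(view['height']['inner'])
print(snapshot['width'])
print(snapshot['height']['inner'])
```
[7, 4, 7, 3, 218]
[7, 4, 2, 82]
[7, 4, 7, 3]
[7, 4, 2]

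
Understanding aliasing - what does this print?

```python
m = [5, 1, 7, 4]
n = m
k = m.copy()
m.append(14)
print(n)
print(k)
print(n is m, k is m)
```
[5, 1, 7, 4, 14]
[5, 1, 7, 4]
True False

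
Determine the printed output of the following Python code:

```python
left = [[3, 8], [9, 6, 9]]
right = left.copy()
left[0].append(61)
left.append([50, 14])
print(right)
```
[[3, 8, 61], [9, 6, 9]]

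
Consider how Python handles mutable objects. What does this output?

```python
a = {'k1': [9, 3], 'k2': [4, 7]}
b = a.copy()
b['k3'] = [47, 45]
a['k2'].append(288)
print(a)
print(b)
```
{'k1': [9, 3], 'k2': [4, 7, 288]}
{'k1': [9, 3], 'k2': [4, 7, 288], 'k3': [47, 45]}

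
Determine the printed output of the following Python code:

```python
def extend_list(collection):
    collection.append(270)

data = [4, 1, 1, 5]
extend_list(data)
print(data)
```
[4, 1, 1, 5, 270]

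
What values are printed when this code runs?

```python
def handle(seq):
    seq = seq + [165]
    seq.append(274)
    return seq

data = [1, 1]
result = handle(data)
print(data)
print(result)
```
[1, 1]
[1, 1, 165, 274]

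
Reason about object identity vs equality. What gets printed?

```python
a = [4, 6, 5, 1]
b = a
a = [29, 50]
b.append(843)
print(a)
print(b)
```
[29, 50]
[4, 6, 5, 1, 843]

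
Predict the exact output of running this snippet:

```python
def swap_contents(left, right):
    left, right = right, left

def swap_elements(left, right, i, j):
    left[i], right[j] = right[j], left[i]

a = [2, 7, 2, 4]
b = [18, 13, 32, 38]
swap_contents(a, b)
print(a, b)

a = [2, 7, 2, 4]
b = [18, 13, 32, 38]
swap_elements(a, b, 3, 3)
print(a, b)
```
[2, 7, 2, 4] [18, 13, 32, 38]
[2, 7, 2, 38] [18, 13, 32, 4]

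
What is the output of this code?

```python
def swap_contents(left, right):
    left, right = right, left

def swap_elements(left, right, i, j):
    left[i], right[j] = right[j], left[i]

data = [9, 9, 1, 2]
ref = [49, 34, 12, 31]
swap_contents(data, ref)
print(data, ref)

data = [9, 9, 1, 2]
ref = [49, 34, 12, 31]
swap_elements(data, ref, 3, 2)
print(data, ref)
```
[9, 9, 1, 2] [49, 34, 12, 31]
[9, 9, 1, 12] [49, 34, 2, 31]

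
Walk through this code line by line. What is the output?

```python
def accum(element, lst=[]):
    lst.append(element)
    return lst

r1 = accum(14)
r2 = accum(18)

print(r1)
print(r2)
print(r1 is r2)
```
[14, 18]
[14, 18]
True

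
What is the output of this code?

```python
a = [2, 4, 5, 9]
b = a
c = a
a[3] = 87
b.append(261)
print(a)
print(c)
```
[2, 4, 5, 87, 261]
[2, 4, 5, 87, 261]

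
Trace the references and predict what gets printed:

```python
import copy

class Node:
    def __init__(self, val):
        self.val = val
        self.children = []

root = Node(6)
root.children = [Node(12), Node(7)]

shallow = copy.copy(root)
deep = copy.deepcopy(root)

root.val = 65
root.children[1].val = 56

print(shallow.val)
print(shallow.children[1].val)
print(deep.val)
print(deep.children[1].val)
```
6
56
6
7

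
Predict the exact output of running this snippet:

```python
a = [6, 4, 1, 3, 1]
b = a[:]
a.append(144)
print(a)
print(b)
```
[6, 4, 1, 3, 1, 144]
[6, 4, 1, 3, 1]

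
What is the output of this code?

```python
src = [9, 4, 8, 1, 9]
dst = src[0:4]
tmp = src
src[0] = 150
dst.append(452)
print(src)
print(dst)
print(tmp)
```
[150, 4, 8, 1, 9]
[9, 4, 8, 1, 452]
[150, 4, 8, 1, 9]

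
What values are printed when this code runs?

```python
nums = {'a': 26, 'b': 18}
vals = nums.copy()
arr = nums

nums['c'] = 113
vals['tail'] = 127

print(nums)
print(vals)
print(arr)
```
{'a': 26, 'b': 18, 'c': 113}
{'a': 26, 'b': 18, 'tail': 127}
{'a': 26, 'b': 18, 'c': 113}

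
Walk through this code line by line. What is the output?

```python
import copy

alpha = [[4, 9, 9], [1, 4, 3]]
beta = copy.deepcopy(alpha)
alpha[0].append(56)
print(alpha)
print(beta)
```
[[4, 9, 9, 56], [1, 4, 3]]
[[4, 9, 9], [1, 4, 3]]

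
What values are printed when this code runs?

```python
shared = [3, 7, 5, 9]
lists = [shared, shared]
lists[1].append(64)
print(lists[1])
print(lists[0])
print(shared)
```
[3, 7, 5, 9, 64]
[3, 7, 5, 9, 64]
[3, 7, 5, 9, 64]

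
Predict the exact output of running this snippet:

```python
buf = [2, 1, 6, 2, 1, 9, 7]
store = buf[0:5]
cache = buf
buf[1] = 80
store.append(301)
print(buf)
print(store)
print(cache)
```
[2, 80, 6, 2, 1, 9, 7]
[2, 1, 6, 2, 1, 301]
[2, 80, 6, 2, 1, 9, 7]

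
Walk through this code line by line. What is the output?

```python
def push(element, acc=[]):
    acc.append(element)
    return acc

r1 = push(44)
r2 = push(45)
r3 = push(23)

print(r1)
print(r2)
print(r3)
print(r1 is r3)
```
[44, 45, 23]
[44, 45, 23]
[44, 45, 23]
True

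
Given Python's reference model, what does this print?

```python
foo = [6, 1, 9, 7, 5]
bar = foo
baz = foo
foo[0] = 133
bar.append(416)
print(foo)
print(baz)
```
[133, 1, 9, 7, 5, 416]
[133, 1, 9, 7, 5, 416]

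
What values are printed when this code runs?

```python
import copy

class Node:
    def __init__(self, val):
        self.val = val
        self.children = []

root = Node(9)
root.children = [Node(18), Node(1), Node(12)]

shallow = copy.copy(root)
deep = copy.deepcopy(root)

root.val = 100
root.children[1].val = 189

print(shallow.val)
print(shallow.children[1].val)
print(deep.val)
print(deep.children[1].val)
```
9
189
9
1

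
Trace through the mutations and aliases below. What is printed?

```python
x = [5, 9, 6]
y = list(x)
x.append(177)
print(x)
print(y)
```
[5, 9, 6, 177]
[5, 9, 6]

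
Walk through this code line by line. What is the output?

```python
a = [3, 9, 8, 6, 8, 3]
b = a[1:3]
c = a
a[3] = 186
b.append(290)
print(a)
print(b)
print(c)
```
[3, 9, 8, 186, 8, 3]
[9, 8, 290]
[3, 9, 8, 186, 8, 3]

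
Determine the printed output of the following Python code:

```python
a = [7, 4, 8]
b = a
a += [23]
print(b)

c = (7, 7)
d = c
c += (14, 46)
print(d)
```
[7, 4, 8, 23]
(7, 7)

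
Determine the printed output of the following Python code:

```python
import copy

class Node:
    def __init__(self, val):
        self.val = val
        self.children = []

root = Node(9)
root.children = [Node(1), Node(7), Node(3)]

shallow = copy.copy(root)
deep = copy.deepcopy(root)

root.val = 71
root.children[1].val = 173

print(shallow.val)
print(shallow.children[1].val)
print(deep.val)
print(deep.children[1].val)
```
9
173
9
7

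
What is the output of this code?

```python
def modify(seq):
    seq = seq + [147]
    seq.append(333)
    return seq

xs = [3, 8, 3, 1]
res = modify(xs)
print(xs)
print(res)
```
[3, 8, 3, 1]
[3, 8, 3, 1, 147, 333]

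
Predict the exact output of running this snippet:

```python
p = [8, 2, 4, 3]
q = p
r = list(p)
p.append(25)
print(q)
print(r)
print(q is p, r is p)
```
[8, 2, 4, 3, 25]
[8, 2, 4, 3]
True False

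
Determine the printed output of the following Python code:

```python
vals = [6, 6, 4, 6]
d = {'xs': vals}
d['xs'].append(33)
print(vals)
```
[6, 6, 4, 6, 33]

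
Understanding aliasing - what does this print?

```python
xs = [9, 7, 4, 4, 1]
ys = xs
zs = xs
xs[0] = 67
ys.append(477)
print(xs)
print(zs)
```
[67, 7, 4, 4, 1, 477]
[67, 7, 4, 4, 1, 477]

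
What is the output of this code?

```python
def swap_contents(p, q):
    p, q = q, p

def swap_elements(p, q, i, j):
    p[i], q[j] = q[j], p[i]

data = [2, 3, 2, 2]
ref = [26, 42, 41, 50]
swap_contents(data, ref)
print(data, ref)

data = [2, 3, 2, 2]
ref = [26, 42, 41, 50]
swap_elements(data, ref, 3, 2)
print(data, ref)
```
[2, 3, 2, 2] [26, 42, 41, 50]
[2, 3, 2, 41] [26, 42, 2, 50]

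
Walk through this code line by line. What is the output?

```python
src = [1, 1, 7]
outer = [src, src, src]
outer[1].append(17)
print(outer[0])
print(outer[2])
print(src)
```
[1, 1, 7, 17]
[1, 1, 7, 17]
[1, 1, 7, 17]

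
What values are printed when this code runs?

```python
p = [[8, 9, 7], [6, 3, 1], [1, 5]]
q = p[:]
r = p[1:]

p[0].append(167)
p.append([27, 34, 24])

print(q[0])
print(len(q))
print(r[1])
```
[8, 9, 7, 167]
3
[1, 5]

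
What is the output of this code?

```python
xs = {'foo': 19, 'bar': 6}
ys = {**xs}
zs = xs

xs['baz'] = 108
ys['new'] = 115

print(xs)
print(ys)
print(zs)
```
{'foo': 19, 'bar': 6, 'baz': 108}
{'foo': 19, 'bar': 6, 'new': 115}
{'foo': 19, 'bar': 6, 'baz': 108}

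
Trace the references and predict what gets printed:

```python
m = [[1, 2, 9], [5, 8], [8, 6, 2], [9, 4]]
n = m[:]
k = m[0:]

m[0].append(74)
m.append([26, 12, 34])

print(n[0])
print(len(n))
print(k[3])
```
[1, 2, 9, 74]
4
[9, 4]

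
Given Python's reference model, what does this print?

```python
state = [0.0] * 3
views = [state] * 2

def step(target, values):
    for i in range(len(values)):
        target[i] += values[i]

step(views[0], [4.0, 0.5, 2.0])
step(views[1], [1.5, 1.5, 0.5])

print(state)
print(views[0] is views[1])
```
[5.5, 2.0, 2.5]
True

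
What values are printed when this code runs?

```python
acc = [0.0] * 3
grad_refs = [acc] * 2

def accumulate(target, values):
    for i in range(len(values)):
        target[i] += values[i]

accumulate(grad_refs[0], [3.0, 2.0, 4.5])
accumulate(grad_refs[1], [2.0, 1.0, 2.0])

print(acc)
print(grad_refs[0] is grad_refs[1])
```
[5.0, 3.0, 6.5]
True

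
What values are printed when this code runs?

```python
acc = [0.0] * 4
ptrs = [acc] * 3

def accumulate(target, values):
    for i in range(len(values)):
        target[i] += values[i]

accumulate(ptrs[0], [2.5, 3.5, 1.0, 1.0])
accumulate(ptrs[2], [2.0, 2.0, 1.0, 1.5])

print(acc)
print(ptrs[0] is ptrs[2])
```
[4.5, 5.5, 2.0, 2.5]
True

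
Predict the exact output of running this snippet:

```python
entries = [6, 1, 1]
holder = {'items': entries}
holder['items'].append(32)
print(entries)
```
[6, 1, 1, 32]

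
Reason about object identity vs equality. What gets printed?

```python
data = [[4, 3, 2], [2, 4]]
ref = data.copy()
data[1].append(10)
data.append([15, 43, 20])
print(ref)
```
[[4, 3, 2], [2, 4, 10]]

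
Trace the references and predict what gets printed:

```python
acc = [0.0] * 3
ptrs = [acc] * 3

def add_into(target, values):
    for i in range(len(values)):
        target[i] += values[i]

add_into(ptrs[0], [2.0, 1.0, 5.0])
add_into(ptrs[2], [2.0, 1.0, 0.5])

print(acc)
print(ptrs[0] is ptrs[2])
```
[4.0, 2.0, 5.5]
True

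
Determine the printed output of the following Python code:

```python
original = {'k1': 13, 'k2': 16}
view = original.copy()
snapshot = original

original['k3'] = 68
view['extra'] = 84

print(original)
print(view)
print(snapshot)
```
{'k1': 13, 'k2': 16, 'k3': 68}
{'k1': 13, 'k2': 16, 'extra': 84}
{'k1': 13, 'k2': 16, 'k3': 68}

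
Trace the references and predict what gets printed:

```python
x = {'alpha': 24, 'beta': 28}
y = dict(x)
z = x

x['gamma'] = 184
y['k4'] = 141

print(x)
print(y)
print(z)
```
{'alpha': 24, 'beta': 28, 'gamma': 184}
{'alpha': 24, 'beta': 28, 'k4': 141}
{'alpha': 24, 'beta': 28, 'gamma': 184}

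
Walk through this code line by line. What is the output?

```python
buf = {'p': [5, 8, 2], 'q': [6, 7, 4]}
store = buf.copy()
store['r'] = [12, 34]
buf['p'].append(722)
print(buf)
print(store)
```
{'p': [5, 8, 2, 722], 'q': [6, 7, 4]}
{'p': [5, 8, 2, 722], 'q': [6, 7, 4], 'r': [12, 34]}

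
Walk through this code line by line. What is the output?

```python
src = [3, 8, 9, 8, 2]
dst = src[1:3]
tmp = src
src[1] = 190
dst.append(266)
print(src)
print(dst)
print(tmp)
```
[3, 190, 9, 8, 2]
[8, 9, 266]
[3, 190, 9, 8, 2]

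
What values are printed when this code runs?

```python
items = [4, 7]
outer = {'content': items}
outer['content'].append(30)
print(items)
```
[4, 7, 30]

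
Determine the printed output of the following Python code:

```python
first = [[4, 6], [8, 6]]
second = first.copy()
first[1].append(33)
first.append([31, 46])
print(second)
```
[[4, 6], [8, 6, 33]]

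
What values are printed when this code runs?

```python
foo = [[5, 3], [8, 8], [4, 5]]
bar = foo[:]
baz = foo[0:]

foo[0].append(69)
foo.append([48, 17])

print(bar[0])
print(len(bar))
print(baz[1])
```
[5, 3, 69]
3
[8, 8]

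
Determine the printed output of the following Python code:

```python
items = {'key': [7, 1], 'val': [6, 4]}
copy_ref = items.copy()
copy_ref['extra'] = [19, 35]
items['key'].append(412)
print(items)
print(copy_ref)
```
{'key': [7, 1, 412], 'val': [6, 4]}
{'key': [7, 1, 412], 'val': [6, 4], 'extra': [19, 35]}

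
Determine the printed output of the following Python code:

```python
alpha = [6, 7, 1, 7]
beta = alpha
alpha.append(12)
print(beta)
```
[6, 7, 1, 7, 12]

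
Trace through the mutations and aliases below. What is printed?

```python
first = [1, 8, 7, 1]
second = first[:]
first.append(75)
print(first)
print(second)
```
[1, 8, 7, 1, 75]
[1, 8, 7, 1]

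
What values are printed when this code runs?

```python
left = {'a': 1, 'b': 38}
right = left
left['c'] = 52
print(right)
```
{'a': 1, 'b': 38, 'c': 52}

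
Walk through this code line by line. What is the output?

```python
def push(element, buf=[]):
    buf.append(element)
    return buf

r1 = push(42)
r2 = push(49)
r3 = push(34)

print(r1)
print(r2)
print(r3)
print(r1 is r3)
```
[42, 49, 34]
[42, 49, 34]
[42, 49, 34]
True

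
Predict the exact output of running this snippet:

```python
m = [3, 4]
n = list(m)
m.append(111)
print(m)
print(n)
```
[3, 4, 111]
[3, 4]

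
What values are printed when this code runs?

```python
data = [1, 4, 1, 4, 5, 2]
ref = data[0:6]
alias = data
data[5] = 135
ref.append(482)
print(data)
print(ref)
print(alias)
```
[1, 4, 1, 4, 5, 135]
[1, 4, 1, 4, 5, 2, 482]
[1, 4, 1, 4, 5, 135]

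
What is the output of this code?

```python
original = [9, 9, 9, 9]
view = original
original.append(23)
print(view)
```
[9, 9, 9, 9, 23]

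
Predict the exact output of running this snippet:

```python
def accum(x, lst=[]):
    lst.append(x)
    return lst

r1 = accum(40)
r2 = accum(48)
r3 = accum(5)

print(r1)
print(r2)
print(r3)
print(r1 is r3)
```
[40, 48, 5]
[40, 48, 5]
[40, 48, 5]
True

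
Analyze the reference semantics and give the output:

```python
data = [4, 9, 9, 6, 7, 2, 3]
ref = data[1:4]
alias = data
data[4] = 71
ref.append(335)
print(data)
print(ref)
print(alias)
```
[4, 9, 9, 6, 71, 2, 3]
[9, 9, 6, 335]
[4, 9, 9, 6, 71, 2, 3]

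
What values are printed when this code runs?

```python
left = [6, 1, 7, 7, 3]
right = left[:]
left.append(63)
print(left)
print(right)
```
[6, 1, 7, 7, 3, 63]
[6, 1, 7, 7, 3]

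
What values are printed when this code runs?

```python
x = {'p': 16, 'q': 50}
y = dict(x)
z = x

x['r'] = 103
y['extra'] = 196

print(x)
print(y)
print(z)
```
{'p': 16, 'q': 50, 'r': 103}
{'p': 16, 'q': 50, 'extra': 196}
{'p': 16, 'q': 50, 'r': 103}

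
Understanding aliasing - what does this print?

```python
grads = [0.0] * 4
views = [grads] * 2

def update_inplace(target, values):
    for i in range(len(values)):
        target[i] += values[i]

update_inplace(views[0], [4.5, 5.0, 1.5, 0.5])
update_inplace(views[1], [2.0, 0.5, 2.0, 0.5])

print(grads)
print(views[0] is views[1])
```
[6.5, 5.5, 3.5, 1.0]
True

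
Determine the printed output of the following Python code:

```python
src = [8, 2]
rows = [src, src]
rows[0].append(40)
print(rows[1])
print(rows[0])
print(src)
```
[8, 2, 40]
[8, 2, 40]
[8, 2, 40]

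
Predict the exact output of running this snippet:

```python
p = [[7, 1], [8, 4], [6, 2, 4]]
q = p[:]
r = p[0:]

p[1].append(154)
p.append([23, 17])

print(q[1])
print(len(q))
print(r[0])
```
[8, 4, 154]
3
[7, 1]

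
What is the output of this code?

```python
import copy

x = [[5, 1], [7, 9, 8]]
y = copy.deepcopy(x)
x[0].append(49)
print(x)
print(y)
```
[[5, 1, 49], [7, 9, 8]]
[[5, 1], [7, 9, 8]]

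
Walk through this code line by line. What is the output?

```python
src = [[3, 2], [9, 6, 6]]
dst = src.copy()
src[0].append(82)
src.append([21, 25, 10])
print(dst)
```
[[3, 2, 82], [9, 6, 6]]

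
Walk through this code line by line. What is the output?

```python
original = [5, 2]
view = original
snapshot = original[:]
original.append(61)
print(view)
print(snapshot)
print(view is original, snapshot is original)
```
[5, 2, 61]
[5, 2]
True False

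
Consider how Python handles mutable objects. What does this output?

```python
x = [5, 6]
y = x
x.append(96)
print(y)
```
[5, 6, 96]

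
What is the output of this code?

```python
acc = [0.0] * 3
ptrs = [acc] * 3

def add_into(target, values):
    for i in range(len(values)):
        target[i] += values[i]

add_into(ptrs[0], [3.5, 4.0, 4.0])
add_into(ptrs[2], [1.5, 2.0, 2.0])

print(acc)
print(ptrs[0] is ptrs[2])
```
[5.0, 6.0, 6.0]
True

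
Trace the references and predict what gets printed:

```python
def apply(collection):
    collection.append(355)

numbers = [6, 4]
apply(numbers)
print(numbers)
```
[6, 4, 355]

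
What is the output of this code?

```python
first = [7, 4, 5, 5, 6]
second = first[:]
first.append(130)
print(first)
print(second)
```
[7, 4, 5, 5, 6, 130]
[7, 4, 5, 5, 6]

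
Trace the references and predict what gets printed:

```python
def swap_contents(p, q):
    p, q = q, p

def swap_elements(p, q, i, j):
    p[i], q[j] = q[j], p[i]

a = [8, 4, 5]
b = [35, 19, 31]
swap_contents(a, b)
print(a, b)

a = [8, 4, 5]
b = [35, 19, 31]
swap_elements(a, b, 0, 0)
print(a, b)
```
[8, 4, 5] [35, 19, 31]
[35, 4, 5] [8, 19, 31]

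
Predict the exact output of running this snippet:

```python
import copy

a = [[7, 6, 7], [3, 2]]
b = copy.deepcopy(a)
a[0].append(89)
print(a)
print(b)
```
[[7, 6, 7, 89], [3, 2]]
[[7, 6, 7], [3, 2]]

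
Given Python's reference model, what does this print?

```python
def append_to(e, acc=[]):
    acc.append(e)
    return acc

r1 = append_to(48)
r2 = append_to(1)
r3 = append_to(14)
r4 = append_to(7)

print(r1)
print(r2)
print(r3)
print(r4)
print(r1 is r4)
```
[48, 1, 14, 7]
[48, 1, 14, 7]
[48, 1, 14, 7]
[48, 1, 14, 7]
True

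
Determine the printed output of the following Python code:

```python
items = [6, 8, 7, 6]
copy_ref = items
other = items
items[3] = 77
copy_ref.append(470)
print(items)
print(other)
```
[6, 8, 7, 77, 470]
[6, 8, 7, 77, 470]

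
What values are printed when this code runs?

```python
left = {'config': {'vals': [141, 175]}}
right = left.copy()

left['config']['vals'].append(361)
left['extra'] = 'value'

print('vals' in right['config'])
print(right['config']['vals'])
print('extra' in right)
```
True
[141, 175, 361]
False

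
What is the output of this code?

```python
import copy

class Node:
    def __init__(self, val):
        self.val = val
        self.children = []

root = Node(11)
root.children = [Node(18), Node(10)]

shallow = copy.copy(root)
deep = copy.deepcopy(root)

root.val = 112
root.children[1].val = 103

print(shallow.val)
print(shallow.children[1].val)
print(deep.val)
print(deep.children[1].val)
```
11
103
11
10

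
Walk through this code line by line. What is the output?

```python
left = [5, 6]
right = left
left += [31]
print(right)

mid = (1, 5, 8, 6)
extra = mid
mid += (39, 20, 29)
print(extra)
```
[5, 6, 31]
(1, 5, 8, 6)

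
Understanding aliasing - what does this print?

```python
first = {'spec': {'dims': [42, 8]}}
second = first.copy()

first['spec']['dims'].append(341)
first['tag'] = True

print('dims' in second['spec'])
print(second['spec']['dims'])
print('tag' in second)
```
True
[42, 8, 341]
False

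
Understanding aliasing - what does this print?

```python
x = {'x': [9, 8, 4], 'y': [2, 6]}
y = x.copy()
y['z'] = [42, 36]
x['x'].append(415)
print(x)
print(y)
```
{'x': [9, 8, 4, 415], 'y': [2, 6]}
{'x': [9, 8, 4, 415], 'y': [2, 6], 'z': [42, 36]}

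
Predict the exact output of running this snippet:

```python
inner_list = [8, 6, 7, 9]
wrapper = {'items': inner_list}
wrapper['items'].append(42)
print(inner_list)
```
[8, 6, 7, 9, 42]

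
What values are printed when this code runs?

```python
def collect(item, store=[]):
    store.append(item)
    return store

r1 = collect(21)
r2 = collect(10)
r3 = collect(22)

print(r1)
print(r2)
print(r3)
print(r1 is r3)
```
[21, 10, 22]
[21, 10, 22]
[21, 10, 22]
True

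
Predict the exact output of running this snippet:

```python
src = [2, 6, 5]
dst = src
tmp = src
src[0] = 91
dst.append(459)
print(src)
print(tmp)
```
[91, 6, 5, 459]
[91, 6, 5, 459]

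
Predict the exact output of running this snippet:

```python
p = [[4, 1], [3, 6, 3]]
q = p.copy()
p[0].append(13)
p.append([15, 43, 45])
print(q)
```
[[4, 1, 13], [3, 6, 3]]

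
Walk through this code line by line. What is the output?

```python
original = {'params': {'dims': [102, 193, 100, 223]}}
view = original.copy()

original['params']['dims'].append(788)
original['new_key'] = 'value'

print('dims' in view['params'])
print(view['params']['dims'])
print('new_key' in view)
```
True
[102, 193, 100, 223, 788]
False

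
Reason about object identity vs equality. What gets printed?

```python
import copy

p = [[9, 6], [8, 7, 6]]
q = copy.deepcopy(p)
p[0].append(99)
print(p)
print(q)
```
[[9, 6, 99], [8, 7, 6]]
[[9, 6], [8, 7, 6]]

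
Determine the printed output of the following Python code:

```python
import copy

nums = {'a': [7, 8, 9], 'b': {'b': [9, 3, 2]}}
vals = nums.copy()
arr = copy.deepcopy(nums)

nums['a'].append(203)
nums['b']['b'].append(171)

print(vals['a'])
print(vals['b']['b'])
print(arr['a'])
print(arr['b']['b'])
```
[7, 8, 9, 203]
[9, 3, 2, 171]
[7, 8, 9]
[9, 3, 2]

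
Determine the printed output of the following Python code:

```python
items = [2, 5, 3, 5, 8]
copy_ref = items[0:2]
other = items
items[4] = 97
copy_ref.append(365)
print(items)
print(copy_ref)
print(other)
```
[2, 5, 3, 5, 97]
[2, 5, 365]
[2, 5, 3, 5, 97]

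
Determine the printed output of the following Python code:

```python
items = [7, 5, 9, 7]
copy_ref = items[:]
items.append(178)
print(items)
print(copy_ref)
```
[7, 5, 9, 7, 178]
[7, 5, 9, 7]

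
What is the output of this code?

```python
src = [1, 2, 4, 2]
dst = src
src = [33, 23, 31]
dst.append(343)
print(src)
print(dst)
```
[33, 23, 31]
[1, 2, 4, 2, 343]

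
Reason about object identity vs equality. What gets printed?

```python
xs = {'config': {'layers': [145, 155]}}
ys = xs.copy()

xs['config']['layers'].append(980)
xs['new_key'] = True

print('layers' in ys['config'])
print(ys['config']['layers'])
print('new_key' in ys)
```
True
[145, 155, 980]
False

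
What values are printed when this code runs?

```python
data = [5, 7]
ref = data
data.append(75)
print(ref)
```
[5, 7, 75]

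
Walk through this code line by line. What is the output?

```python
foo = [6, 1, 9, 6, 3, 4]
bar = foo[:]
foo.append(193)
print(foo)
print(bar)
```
[6, 1, 9, 6, 3, 4, 193]
[6, 1, 9, 6, 3, 4]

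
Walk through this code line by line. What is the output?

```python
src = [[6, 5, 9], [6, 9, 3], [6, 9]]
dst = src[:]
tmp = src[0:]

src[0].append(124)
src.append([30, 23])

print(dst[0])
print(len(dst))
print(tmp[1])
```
[6, 5, 9, 124]
3
[6, 9, 3]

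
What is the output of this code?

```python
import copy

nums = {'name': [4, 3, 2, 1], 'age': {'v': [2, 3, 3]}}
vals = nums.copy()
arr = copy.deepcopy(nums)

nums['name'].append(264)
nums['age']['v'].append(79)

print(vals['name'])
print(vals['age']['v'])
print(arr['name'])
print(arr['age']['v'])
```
[4, 3, 2, 1, 264]
[2, 3, 3, 79]
[4, 3, 2, 1]
[2, 3, 3]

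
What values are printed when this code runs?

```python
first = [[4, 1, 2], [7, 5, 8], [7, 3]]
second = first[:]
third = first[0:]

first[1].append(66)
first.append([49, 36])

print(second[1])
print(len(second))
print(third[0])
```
[7, 5, 8, 66]
3
[4, 1, 2]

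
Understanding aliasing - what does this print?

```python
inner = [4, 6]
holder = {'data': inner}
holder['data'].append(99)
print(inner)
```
[4, 6, 99]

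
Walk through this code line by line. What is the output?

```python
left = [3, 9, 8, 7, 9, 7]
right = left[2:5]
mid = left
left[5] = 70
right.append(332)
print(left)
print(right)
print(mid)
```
[3, 9, 8, 7, 9, 70]
[8, 7, 9, 332]
[3, 9, 8, 7, 9, 70]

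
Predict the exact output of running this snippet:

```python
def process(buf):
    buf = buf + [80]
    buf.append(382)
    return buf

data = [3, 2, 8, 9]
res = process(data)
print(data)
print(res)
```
[3, 2, 8, 9]
[3, 2, 8, 9, 80, 382]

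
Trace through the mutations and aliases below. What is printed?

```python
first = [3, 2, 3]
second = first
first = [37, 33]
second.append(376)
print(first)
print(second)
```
[37, 33]
[3, 2, 3, 376]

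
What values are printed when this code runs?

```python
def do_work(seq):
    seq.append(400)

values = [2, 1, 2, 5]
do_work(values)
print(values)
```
[2, 1, 2, 5, 400]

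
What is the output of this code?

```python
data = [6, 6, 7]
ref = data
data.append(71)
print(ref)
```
[6, 6, 7, 71]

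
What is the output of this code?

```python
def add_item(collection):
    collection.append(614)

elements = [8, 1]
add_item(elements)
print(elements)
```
[8, 1, 614]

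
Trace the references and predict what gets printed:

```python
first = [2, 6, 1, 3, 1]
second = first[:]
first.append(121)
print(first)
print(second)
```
[2, 6, 1, 3, 1, 121]
[2, 6, 1, 3, 1]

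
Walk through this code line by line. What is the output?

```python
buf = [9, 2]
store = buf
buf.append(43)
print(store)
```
[9, 2, 43]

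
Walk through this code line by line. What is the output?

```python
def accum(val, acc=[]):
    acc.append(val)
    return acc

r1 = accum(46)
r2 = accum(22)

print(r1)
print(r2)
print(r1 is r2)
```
[46, 22]
[46, 22]
True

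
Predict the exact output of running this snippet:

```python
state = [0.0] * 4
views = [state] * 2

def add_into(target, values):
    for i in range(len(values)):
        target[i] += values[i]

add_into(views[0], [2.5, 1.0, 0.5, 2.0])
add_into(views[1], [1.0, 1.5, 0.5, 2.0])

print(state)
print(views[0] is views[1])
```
[3.5, 2.5, 1.0, 4.0]
True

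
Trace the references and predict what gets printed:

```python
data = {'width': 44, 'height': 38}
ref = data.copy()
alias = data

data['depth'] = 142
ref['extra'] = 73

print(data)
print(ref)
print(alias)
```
{'width': 44, 'height': 38, 'depth': 142}
{'width': 44, 'height': 38, 'extra': 73}
{'width': 44, 'height': 38, 'depth': 142}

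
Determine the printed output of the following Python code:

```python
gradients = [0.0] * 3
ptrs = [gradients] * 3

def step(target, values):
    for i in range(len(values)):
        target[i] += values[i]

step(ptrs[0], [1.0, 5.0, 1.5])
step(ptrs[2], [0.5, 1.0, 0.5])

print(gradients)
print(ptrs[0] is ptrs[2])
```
[1.5, 6.0, 2.0]
True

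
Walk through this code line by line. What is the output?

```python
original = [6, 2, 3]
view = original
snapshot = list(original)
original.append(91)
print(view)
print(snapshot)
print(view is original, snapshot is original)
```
[6, 2, 3, 91]
[6, 2, 3]
True False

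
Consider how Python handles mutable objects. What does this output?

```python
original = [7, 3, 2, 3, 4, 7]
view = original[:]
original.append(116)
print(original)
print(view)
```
[7, 3, 2, 3, 4, 7, 116]
[7, 3, 2, 3, 4, 7]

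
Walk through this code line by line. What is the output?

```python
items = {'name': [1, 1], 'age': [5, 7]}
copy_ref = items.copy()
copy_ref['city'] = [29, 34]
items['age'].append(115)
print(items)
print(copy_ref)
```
{'name': [1, 1], 'age': [5, 7, 115]}
{'name': [1, 1], 'age': [5, 7, 115], 'city': [29, 34]}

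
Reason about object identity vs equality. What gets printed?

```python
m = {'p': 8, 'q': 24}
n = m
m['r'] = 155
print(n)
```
{'p': 8, 'q': 24, 'r': 155}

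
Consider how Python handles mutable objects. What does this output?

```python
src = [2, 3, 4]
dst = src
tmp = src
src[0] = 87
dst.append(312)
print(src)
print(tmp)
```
[87, 3, 4, 312]
[87, 3, 4, 312]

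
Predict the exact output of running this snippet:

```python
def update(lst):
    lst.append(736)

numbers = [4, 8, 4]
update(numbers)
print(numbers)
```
[4, 8, 4, 736]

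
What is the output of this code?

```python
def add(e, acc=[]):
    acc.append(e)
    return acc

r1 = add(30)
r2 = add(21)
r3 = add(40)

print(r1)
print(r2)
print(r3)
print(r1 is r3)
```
[30, 21, 40]
[30, 21, 40]
[30, 21, 40]
True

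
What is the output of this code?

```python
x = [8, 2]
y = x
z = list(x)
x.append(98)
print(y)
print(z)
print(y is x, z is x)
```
[8, 2, 98]
[8, 2]
True False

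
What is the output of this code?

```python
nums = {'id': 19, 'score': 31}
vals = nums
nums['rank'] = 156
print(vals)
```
{'id': 19, 'score': 31, 'rank': 156}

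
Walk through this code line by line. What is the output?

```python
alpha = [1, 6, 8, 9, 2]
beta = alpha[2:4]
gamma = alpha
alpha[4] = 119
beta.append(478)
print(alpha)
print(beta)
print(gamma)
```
[1, 6, 8, 9, 119]
[8, 9, 478]
[1, 6, 8, 9, 119]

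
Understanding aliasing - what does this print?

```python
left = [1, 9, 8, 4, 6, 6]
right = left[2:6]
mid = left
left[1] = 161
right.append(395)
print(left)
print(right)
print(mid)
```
[1, 161, 8, 4, 6, 6]
[8, 4, 6, 6, 395]
[1, 161, 8, 4, 6, 6]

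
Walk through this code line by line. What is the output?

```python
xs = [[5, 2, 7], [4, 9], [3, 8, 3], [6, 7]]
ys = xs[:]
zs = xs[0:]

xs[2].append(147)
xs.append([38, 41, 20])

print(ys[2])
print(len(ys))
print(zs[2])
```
[3, 8, 3, 147]
4
[3, 8, 3, 147]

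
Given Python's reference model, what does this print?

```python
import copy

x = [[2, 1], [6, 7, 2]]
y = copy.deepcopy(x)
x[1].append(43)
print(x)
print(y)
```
[[2, 1], [6, 7, 2, 43]]
[[2, 1], [6, 7, 2]]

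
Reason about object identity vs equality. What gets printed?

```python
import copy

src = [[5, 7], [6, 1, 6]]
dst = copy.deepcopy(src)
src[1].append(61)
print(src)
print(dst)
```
[[5, 7], [6, 1, 6, 61]]
[[5, 7], [6, 1, 6]]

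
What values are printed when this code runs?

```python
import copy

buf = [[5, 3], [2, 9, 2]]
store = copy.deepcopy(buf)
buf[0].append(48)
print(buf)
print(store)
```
[[5, 3, 48], [2, 9, 2]]
[[5, 3], [2, 9, 2]]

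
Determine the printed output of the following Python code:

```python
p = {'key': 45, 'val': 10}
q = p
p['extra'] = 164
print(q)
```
{'key': 45, 'val': 10, 'extra': 164}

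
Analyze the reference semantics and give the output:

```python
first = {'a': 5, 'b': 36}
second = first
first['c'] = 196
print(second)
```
{'a': 5, 'b': 36, 'c': 196}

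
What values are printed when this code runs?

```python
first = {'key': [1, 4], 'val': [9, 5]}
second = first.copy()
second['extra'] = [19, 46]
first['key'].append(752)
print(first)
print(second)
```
{'key': [1, 4, 752], 'val': [9, 5]}
{'key': [1, 4, 752], 'val': [9, 5], 'extra': [19, 46]}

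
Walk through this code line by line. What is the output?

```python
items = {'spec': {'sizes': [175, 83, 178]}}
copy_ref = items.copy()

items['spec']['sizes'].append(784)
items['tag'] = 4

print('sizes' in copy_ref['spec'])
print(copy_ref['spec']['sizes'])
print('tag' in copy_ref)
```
True
[175, 83, 178, 784]
False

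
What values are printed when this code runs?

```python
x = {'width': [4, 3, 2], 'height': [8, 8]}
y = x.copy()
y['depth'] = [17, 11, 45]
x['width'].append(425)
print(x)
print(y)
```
{'width': [4, 3, 2, 425], 'height': [8, 8]}
{'width': [4, 3, 2, 425], 'height': [8, 8], 'depth': [17, 11, 45]}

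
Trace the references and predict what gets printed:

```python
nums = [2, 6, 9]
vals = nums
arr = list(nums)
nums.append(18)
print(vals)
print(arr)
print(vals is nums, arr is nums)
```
[2, 6, 9, 18]
[2, 6, 9]
True False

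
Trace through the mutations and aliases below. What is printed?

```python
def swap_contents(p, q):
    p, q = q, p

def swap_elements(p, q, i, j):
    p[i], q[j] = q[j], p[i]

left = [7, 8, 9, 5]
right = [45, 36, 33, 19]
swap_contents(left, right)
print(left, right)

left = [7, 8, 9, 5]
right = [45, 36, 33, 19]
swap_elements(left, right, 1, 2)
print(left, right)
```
[7, 8, 9, 5] [45, 36, 33, 19]
[7, 33, 9, 5] [45, 36, 8, 19]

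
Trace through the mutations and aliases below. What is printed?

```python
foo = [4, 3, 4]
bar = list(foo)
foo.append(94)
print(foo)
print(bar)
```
[4, 3, 4, 94]
[4, 3, 4]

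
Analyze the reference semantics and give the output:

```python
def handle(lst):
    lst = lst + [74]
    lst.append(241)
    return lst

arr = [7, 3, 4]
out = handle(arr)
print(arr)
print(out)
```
[7, 3, 4]
[7, 3, 4, 74, 241]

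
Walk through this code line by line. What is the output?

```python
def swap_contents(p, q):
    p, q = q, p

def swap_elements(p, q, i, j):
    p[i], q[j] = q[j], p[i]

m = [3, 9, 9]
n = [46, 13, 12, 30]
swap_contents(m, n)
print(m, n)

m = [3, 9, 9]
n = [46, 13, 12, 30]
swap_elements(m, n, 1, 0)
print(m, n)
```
[3, 9, 9] [46, 13, 12, 30]
[3, 46, 9] [9, 13, 12, 30]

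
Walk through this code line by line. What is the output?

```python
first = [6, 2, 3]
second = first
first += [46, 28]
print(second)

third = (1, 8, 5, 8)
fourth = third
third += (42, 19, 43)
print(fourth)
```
[6, 2, 3, 46, 28]
(1, 8, 5, 8)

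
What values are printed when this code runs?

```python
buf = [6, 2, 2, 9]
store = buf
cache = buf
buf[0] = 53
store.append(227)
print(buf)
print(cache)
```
[53, 2, 2, 9, 227]
[53, 2, 2, 9, 227]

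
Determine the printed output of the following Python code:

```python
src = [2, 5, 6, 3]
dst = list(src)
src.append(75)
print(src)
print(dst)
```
[2, 5, 6, 3, 75]
[2, 5, 6, 3]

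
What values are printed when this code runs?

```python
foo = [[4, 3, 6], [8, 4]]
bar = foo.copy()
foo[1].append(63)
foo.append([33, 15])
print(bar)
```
[[4, 3, 6], [8, 4, 63]]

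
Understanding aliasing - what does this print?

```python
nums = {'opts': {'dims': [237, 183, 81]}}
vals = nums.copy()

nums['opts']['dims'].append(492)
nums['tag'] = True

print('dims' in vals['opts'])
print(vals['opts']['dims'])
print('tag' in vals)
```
True
[237, 183, 81, 492]
False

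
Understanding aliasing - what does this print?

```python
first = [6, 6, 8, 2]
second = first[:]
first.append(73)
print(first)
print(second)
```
[6, 6, 8, 2, 73]
[6, 6, 8, 2]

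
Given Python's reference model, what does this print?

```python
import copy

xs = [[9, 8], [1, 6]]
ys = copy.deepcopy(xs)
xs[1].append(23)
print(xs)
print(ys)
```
[[9, 8], [1, 6, 23]]
[[9, 8], [1, 6]]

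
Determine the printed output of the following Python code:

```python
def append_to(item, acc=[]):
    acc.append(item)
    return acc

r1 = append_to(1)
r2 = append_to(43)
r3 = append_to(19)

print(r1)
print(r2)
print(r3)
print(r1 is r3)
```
[1, 43, 19]
[1, 43, 19]
[1, 43, 19]
True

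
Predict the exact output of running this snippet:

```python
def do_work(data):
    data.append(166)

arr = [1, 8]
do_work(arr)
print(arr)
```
[1, 8, 166]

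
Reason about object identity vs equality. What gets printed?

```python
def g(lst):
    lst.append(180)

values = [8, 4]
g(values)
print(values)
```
[8, 4, 180]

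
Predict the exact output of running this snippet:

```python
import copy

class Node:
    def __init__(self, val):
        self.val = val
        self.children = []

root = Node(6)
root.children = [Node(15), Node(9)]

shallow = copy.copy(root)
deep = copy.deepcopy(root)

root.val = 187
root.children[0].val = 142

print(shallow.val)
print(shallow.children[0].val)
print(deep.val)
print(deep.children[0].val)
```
6
142
6
15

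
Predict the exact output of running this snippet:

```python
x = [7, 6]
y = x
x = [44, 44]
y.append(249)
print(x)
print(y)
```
[44, 44]
[7, 6, 249]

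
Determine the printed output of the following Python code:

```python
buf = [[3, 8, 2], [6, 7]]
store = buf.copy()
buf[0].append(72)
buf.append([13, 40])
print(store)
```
[[3, 8, 2, 72], [6, 7]]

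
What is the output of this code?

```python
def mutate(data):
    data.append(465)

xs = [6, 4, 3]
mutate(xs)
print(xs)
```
[6, 4, 3, 465]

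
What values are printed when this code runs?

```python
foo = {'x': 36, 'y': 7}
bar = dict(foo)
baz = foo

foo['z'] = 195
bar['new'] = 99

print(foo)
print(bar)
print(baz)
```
{'x': 36, 'y': 7, 'z': 195}
{'x': 36, 'y': 7, 'new': 99}
{'x': 36, 'y': 7, 'z': 195}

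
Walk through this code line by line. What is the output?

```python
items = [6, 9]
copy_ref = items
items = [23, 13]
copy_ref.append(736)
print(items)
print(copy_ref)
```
[23, 13]
[6, 9, 736]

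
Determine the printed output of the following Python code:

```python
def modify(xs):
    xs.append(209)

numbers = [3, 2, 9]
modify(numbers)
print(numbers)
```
[3, 2, 9, 209]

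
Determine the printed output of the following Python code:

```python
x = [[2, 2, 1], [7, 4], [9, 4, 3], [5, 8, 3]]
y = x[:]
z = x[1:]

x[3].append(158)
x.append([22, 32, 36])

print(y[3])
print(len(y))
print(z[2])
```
[5, 8, 3, 158]
4
[5, 8, 3, 158]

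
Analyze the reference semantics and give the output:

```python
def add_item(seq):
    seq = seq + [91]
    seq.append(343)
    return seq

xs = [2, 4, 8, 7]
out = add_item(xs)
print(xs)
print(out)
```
[2, 4, 8, 7]
[2, 4, 8, 7, 91, 343]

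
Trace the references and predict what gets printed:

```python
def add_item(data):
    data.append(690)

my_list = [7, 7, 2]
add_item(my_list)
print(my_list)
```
[7, 7, 2, 690]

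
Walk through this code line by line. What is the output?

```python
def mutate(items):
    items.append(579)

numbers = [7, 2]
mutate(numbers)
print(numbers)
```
[7, 2, 579]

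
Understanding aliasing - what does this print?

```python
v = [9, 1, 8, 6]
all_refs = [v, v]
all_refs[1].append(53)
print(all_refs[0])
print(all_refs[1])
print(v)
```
[9, 1, 8, 6, 53]
[9, 1, 8, 6, 53]
[9, 1, 8, 6, 53]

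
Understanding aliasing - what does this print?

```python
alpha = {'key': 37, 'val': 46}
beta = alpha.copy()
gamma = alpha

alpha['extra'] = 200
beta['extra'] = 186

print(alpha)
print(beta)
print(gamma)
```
{'key': 37, 'val': 46, 'extra': 200}
{'key': 37, 'val': 46, 'extra': 186}
{'key': 37, 'val': 46, 'extra': 200}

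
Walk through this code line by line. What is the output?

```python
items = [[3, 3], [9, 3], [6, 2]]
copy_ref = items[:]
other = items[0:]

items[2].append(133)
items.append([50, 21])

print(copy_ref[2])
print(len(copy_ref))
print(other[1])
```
[6, 2, 133]
3
[9, 3]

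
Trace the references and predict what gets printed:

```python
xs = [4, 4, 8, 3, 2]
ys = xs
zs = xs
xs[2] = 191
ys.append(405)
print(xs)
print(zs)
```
[4, 4, 191, 3, 2, 405]
[4, 4, 191, 3, 2, 405]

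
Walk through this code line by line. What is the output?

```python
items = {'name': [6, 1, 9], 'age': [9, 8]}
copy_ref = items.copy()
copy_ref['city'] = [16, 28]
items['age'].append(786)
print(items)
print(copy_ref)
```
{'name': [6, 1, 9], 'age': [9, 8, 786]}
{'name': [6, 1, 9], 'age': [9, 8, 786], 'city': [16, 28]}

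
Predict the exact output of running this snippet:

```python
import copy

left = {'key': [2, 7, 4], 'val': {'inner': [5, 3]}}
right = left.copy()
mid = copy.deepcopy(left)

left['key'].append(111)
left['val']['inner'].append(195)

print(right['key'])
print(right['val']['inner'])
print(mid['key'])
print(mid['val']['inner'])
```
[2, 7, 4, 111]
[5, 3, 195]
[2, 7, 4]
[5, 3]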